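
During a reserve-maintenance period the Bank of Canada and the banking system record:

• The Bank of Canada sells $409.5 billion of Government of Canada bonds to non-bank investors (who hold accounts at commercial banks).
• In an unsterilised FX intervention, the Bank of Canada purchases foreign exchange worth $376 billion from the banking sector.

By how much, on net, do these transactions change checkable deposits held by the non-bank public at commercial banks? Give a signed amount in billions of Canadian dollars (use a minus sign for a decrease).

Bank of Canada balance sheet:
  Assets:      Securities −$409.5B, Foreign assets +$376B
  Liabilities: Bank reserves −$33.5B
Commercial banking system:
  Assets:      Reserves at CB −$33.5B, Foreign assets −$376B
  Liabilities: Checkable deposits −$409.5B
So the change in checkable deposits held by the non-bank public at commercial banks is -$409.5 billion.

-$409.5 billion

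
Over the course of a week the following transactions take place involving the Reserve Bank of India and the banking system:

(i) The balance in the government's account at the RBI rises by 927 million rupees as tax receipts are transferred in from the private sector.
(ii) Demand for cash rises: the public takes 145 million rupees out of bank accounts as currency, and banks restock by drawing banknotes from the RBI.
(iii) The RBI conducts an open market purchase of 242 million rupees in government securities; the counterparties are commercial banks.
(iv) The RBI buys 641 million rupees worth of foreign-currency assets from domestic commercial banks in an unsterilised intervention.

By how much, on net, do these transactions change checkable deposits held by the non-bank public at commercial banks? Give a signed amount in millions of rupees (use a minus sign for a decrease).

Government account inflow 927 million rupees: non-bank counterparties' bank balances fall → −927M.
Currency withdrawal 145 million rupees: non-bank counterparties' bank balances fall → −145M.
OMO purchase (from banks) 242 million rupees: the counterparty is a bank, so public deposits are unchanged → 0.
FX purchase 641 million rupees: the counterparty is a bank, so public deposits are unchanged → 0.
Net: −927 − 145 + 0 + 0 = -1072 million.

-1072 million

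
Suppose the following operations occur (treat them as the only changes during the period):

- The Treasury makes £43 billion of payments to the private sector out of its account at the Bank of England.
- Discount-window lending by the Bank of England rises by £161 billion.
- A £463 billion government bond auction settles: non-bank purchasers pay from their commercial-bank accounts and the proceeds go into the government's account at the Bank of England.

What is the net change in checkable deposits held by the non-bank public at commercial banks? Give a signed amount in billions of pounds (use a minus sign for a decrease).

-£420 billion

Bank of England balance sheet:
  Assets:      Loans to banks +£161B
  Liabilities: Bank reserves −£259B, Government deposits +£420B
Commercial banking system:
  Assets:      Reserves at CB −£259B
  Liabilities: Checkable deposits −£420B, Borrowings from CB +£161B
So the change in checkable deposits held by the non-bank public at commercial banks is -£420 billion.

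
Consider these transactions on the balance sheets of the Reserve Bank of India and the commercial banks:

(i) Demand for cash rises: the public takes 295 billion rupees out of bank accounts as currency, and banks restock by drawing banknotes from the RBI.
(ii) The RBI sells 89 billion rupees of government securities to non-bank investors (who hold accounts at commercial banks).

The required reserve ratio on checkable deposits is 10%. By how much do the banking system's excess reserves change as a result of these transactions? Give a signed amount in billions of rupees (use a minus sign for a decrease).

-345.6 billion

Currency withdrawal 295 billion rupees: reserves −295B, deposits −295B.
Asset sale (to non-banks) 89 billion rupees: reserves −89B, deposits −89B.
Totals: Δreserves = −384B, Δdeposits = −384B.
Δrequired reserves = 10% × −384B = −38.4B.
Δexcess reserves = Δreserves − Δrequired = −384B − (−38.4B) = -345.6 billion.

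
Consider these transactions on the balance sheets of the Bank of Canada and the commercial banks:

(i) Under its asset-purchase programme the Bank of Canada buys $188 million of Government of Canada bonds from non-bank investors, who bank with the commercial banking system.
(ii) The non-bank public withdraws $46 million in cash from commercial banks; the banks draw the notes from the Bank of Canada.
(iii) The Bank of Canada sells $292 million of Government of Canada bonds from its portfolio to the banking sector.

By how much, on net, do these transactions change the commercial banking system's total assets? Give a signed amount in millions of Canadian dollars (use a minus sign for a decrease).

+$142 million

Bank of Canada balance sheet:
  Assets:      Securities −$104M
  Liabilities: Bank reserves −$150M, Currency in circulation +$46M
Commercial banking system:
  Assets:      Reserves at CB −$150M, Securities +$292M
  Liabilities: Checkable deposits +$142M
Change in total bank assets = +$142 million.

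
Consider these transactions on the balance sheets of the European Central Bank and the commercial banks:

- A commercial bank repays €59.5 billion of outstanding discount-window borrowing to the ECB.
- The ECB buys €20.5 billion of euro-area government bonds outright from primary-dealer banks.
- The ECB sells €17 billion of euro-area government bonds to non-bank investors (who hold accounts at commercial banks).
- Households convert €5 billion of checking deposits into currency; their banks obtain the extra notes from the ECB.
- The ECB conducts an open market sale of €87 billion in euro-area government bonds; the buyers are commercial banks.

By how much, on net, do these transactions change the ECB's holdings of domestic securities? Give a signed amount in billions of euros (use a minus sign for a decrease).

-€83.5 billion

ECB balance sheet:
  Assets:      Securities −€83.5B, Loans to banks −€59.5B
  Liabilities: Bank reserves −€148B, Currency in circulation +€5B
Commercial banking system:
  Assets:      Reserves at CB −€148B, Securities +€66.5B
  Liabilities: Checkable deposits −€22B, Borrowings from CB −€59.5B
So the change in the ECB's holdings of domestic securities is -€83.5 billion.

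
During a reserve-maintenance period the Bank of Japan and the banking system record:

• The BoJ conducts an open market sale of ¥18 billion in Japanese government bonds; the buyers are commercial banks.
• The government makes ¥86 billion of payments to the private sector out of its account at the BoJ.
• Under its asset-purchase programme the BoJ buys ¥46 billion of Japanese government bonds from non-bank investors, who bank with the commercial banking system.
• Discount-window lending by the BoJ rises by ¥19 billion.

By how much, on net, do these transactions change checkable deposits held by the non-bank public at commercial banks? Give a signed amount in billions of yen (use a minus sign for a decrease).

+¥132 billion

OMO sale (to banks) ¥18 billion: the counterparty is a bank, so public deposits are unchanged → 0.
Government spending ¥86 billion: non-bank counterparties' bank balances rise → +¥86B.
Asset purchase (from non-banks) ¥46 billion: non-bank counterparties' bank balances rise → +¥46B.
Discount-window loan ¥19 billion: the counterparty is a bank, so public deposits are unchanged → 0.
Net: 0 + 86 + 46 + 0 = +¥132 billion.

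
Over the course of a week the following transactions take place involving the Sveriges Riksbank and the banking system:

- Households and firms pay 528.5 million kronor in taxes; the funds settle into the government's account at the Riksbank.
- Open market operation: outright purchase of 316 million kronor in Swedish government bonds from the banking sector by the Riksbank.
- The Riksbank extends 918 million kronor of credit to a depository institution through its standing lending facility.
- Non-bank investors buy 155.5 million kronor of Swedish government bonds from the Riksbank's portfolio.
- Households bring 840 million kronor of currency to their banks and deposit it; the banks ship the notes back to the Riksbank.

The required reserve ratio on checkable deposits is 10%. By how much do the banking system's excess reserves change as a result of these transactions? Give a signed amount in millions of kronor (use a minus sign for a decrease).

Government account inflow 528.5 million kronor: reserves −528.5M, deposits −528.5M.
OMO purchase (from banks) 316 million kronor: reserves +316M, deposits 0.
Discount-window loan 918 million kronor: reserves +918M, deposits 0.
Asset sale (to non-banks) 155.5 million kronor: reserves −155.5M, deposits −155.5M.
Currency deposit 840 million kronor: reserves +840M, deposits +840M.
Totals: Δreserves = +1390M, Δdeposits = +156M.
Δrequired reserves = 10% × +156M = +15.6M.
Δexcess reserves = Δreserves − Δrequired = +1390M − (+15.6M) = +1374.4 million.

+1374.4 million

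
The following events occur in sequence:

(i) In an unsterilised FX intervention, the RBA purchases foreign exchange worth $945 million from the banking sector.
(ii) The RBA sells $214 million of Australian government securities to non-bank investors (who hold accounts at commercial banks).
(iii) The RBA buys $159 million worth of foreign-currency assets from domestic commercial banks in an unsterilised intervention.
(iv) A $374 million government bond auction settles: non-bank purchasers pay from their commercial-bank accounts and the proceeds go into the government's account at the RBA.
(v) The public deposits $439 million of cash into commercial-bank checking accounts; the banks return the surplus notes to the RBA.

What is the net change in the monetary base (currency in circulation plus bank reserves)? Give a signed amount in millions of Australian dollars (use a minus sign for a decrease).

RBA balance sheet:
  Assets:      Securities −$214M, Foreign assets +$1104M
  Liabilities: Bank reserves +$955M, Currency in circulation −$439M, Government deposits +$374M
Monetary base = currency + reserves: −$439M + (+$955M) = +$516 million.

+$516 million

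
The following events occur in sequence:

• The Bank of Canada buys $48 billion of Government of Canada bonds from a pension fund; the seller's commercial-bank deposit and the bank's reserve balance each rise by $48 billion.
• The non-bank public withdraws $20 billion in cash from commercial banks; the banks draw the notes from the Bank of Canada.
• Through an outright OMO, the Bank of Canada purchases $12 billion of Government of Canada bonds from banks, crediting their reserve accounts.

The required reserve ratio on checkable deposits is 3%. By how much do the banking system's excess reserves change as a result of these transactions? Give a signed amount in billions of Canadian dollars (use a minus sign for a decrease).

Asset purchase (from non-banks) $48 billion: reserves +$48B, deposits +$48B.
Currency withdrawal $20 billion: reserves −$20B, deposits −$20B.
OMO purchase (from banks) $12 billion: reserves +$12B, deposits 0.
Totals: Δreserves = +$40B, Δdeposits = +$28B.
Δrequired reserves = 3% × +$28B = +$0.84B.
Δexcess reserves = Δreserves − Δrequired = +$40B − (+$0.84B) = +$39.16 billion.

+$39.16 billion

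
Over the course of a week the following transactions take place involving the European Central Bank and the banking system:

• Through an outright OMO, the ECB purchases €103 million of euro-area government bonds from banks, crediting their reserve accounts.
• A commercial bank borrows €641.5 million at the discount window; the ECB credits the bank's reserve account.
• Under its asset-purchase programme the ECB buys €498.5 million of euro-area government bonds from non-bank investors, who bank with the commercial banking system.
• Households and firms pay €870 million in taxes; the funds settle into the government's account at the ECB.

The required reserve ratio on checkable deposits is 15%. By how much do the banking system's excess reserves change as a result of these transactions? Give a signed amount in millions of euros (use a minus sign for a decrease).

OMO purchase (from banks) €103 million: reserves +€103M, deposits 0.
Discount-window loan €641.5 million: reserves +€641.5M, deposits 0.
Asset purchase (from non-banks) €498.5 million: reserves +€498.5M, deposits +€498.5M.
Government account inflow €870 million: reserves −€870M, deposits −€870M.
Totals: Δreserves = +€373M, Δdeposits = −€371.5M.
Δrequired reserves = 15% × −€371.5M = −€55.725M.
Δexcess reserves = Δreserves − Δrequired = +€373M − (−€55.725M) = +€428.725 million.

+€428.725 million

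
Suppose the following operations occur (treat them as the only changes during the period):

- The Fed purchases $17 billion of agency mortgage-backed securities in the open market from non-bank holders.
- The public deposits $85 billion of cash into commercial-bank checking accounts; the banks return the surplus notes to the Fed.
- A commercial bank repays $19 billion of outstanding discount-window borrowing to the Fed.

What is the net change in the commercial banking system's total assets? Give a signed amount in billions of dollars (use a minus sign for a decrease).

+$83 billion

Asset purchase (from non-banks) $17 billion: bank balance sheets expand → +$17B.
Currency deposit $85 billion: bank balance sheets expand → +$85B.
Discount-window repayment $19 billion: bank balance sheets shrink → −$19B.
Net: 17 + 85 − 19 = +$83 billion.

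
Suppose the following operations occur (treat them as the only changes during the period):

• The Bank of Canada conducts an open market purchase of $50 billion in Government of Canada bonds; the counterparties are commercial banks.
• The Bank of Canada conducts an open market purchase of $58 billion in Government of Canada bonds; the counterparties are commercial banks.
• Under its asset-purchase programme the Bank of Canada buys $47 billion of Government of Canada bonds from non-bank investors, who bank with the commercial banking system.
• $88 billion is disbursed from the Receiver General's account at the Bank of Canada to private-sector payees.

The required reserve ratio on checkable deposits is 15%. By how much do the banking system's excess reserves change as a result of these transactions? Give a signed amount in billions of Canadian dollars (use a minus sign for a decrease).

+$222.75 billion

OMO purchase (from banks) $50 billion: reserves +$50B, deposits 0.
OMO purchase (from banks) $58 billion: reserves +$58B, deposits 0.
Asset purchase (from non-banks) $47 billion: reserves +$47B, deposits +$47B.
Government spending $88 billion: reserves +$88B, deposits +$88B.
Totals: Δreserves = +$243B, Δdeposits = +$135B.
Δrequired reserves = 15% × +$135B = +$20.25B.
Δexcess reserves = Δreserves − Δrequired = +$243B − (+$20.25B) = +$222.75 billion.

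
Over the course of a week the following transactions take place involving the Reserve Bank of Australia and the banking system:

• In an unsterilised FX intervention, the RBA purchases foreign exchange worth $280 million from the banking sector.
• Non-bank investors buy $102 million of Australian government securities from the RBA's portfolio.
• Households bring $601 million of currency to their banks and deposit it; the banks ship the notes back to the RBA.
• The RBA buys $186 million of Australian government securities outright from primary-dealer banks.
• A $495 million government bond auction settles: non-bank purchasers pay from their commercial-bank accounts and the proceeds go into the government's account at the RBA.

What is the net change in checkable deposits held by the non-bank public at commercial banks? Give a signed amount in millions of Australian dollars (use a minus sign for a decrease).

FX purchase $280 million: the counterparty is a bank, so public deposits are unchanged → 0.
Asset sale (to non-banks) $102 million: non-bank counterparties' bank balances fall → −$102M.
Currency deposit $601 million: non-bank counterparties' bank balances rise → +$601M.
OMO purchase (from banks) $186 million: the counterparty is a bank, so public deposits are unchanged → 0.
Government account inflow $495 million: non-bank counterparties' bank balances fall → −$495M.
Net: 0 − 102 + 601 + 0 − 495 = +$4 million.

+$4 million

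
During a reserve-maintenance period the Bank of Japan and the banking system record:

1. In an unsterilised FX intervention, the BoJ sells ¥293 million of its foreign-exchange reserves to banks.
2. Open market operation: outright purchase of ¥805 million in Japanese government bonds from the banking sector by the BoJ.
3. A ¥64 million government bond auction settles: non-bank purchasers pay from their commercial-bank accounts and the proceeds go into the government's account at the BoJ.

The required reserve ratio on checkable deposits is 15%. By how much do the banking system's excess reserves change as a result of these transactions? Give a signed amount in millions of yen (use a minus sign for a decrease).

+¥457.6 million

FX sale ¥293 million: reserves −¥293M, deposits 0.
OMO purchase (from banks) ¥805 million: reserves +¥805M, deposits 0.
Government account inflow ¥64 million: reserves −¥64M, deposits −¥64M.
Totals: Δreserves = +¥448M, Δdeposits = −¥64M.
Δrequired reserves = 15% × −¥64M = −¥9.6M.
Δexcess reserves = Δreserves − Δrequired = +¥448M − (−¥9.6M) = +¥457.6 million.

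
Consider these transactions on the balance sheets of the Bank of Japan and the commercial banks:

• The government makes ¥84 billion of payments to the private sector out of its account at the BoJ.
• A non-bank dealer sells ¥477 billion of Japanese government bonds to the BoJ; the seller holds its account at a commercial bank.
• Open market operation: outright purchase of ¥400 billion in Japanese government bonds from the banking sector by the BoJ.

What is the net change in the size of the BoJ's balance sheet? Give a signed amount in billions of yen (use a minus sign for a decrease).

+¥877 billion

BoJ balance sheet:
  Assets:      Securities +¥877B
  Liabilities: Bank reserves +¥961B, Government deposits −¥84B
Change in total BoJ assets = +¥877 billion.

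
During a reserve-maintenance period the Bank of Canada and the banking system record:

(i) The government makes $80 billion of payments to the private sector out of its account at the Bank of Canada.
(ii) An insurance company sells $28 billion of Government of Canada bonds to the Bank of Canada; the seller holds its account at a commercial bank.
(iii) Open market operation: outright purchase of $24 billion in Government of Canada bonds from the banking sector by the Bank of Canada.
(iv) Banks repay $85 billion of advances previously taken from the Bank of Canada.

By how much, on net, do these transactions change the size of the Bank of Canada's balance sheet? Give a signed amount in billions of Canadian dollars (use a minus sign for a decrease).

-$33 billion

Government spending $80 billion: only the composition of liabilities changes → 0.
Asset purchase (from non-banks) $28 billion: a Bank of Canada asset is acquired → +$28B.
OMO purchase (from banks) $24 billion: a Bank of Canada asset is acquired → +$24B.
Discount-window repayment $85 billion: a Bank of Canada asset is shed → −$85B.
Net: 0 + 28 + 24 − 85 = -$33 billion.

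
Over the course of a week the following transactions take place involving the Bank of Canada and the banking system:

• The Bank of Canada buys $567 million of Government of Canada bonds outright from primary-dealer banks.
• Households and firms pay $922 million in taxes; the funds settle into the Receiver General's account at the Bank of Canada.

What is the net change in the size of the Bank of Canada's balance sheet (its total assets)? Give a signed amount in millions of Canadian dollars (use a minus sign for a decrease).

+$567 million

Bank of Canada balance sheet:
  Assets:      Securities +$567M
  Liabilities: Bank reserves −$355M, Government deposits +$922M
Commercial banking system:
  Assets:      Reserves at CB −$355M, Securities −$567M
  Liabilities: Checkable deposits −$922M
Change in total Bank of Canada assets = +$567 million.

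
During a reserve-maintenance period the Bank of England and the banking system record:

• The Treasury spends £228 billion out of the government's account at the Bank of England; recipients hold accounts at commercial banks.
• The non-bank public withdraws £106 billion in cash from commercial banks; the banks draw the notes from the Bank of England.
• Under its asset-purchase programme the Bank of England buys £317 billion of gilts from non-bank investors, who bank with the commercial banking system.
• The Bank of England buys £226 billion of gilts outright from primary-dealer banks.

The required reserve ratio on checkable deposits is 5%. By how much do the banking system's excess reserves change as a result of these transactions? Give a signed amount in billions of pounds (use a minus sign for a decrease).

+£643.05 billion

Government spending £228 billion: reserves +£228B, deposits +£228B.
Currency withdrawal £106 billion: reserves −£106B, deposits −£106B.
Asset purchase (from non-banks) £317 billion: reserves +£317B, deposits +£317B.
OMO purchase (from banks) £226 billion: reserves +£226B, deposits 0.
Totals: Δreserves = +£665B, Δdeposits = +£439B.
Δrequired reserves = 5% × +£439B = +£21.95B.
Δexcess reserves = Δreserves − Δrequired = +£665B − (+£21.95B) = +£643.05 billion.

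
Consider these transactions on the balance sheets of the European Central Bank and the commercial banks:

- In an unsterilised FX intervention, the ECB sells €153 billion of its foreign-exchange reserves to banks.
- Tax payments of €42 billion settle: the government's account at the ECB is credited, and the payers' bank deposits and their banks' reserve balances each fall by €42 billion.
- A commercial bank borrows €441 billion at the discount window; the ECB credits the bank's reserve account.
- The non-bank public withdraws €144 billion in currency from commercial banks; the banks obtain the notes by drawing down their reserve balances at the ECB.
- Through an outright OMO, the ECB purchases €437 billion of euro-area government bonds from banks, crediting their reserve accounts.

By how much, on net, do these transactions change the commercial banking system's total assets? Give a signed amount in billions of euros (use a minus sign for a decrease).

FX sale €153 billion: just an asset swap on bank balance sheets → 0.
Government account inflow €42 billion: bank balance sheets shrink → −€42B.
Discount-window loan €441 billion: bank balance sheets expand → +€441B.
Currency withdrawal €144 billion: bank balance sheets shrink → −€144B.
OMO purchase (from banks) €437 billion: just an asset swap on bank balance sheets → 0.
Net: 0 − 42 + 441 − 144 + 0 = +€255 billion.

+€255 billion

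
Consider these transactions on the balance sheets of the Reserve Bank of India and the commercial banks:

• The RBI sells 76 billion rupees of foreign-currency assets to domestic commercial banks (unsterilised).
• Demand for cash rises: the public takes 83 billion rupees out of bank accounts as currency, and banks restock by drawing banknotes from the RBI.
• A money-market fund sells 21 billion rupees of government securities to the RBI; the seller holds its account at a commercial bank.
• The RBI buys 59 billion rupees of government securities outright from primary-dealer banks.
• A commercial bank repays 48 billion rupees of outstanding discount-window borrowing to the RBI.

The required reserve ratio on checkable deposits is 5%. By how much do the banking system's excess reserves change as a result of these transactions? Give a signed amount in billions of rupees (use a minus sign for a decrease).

FX sale 76 billion rupees: reserves −76B, deposits 0.
Currency withdrawal 83 billion rupees: reserves −83B, deposits −83B.
Asset purchase (from non-banks) 21 billion rupees: reserves +21B, deposits +21B.
OMO purchase (from banks) 59 billion rupees: reserves +59B, deposits 0.
Discount-window repayment 48 billion rupees: reserves −48B, deposits 0.
Totals: Δreserves = −127B, Δdeposits = −62B.
Δrequired reserves = 5% × −62B = −3.1B.
Δexcess reserves = Δreserves − Δrequired = −127B − (−3.1B) = -123.9 billion.

-123.9 billion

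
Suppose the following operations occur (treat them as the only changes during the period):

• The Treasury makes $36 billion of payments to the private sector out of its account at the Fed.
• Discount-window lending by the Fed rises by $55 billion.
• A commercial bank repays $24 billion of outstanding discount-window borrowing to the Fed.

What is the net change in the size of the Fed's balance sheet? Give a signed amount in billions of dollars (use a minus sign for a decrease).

Government spending $36 billion: only the composition of liabilities changes → 0.
Discount-window loan $55 billion: a Fed asset is acquired → +$55B.
Discount-window repayment $24 billion: a Fed asset is shed → −$24B.
Net: 0 + 55 − 24 = +$31 billion.

+$31 billion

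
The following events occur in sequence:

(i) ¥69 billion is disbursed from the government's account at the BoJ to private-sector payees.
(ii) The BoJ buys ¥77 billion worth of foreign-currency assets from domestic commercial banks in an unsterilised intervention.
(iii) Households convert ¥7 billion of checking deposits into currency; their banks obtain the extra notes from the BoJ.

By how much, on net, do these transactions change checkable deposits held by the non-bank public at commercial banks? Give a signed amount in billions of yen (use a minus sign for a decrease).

BoJ balance sheet:
  Assets:      Foreign assets +¥77B
  Liabilities: Bank reserves +¥139B, Currency in circulation +¥7B, Government deposits −¥69B
Commercial banking system:
  Assets:      Reserves at CB +¥139B, Foreign assets −¥77B
  Liabilities: Checkable deposits +¥62B
So the change in checkable deposits held by the non-bank public at commercial banks is +¥62 billion.

+¥62 billion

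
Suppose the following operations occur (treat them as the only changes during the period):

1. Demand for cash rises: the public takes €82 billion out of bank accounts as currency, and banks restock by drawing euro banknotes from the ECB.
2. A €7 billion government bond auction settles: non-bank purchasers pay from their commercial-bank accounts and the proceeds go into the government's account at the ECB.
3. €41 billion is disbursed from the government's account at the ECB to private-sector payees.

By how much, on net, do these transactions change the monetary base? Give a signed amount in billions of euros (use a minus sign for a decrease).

+€34 billion

ECB balance sheet:
  Assets:      no change
  Liabilities: Bank reserves −€48B, Currency in circulation +€82B, Government deposits −€34B
Monetary base = currency + reserves: +€82B + (−€48B) = +€34 billion.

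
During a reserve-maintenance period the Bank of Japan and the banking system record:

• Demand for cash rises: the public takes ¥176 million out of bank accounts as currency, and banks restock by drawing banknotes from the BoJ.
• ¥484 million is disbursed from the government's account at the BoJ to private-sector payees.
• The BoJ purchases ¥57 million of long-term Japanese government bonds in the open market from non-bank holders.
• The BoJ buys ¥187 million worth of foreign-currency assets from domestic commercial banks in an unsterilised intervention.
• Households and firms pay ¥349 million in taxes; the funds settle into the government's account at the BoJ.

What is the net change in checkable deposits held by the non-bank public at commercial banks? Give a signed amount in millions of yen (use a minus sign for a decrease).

+¥16 million

Currency withdrawal ¥176 million: non-bank counterparties' bank balances fall → −¥176M.
Government spending ¥484 million: non-bank counterparties' bank balances rise → +¥484M.
Asset purchase (from non-banks) ¥57 million: non-bank counterparties' bank balances rise → +¥57M.
FX purchase ¥187 million: the counterparty is a bank, so public deposits are unchanged → 0.
Government account inflow ¥349 million: non-bank counterparties' bank balances fall → −¥349M.
Net: −176 + 484 + 57 + 0 − 349 = +¥16 million.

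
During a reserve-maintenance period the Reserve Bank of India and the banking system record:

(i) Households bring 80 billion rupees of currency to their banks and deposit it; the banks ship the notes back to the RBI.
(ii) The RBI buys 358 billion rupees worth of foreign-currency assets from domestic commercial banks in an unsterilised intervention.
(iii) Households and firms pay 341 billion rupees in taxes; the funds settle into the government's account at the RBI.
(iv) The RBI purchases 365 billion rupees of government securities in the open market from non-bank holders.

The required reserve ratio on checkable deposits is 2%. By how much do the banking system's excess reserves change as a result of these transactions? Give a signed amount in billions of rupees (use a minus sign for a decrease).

+459.92 billion

Currency deposit 80 billion rupees: reserves +80B, deposits +80B.
FX purchase 358 billion rupees: reserves +358B, deposits 0.
Government account inflow 341 billion rupees: reserves −341B, deposits −341B.
Asset purchase (from non-banks) 365 billion rupees: reserves +365B, deposits +365B.
Totals: Δreserves = +462B, Δdeposits = +104B.
Δrequired reserves = 2% × +104B = +2.08B.
Δexcess reserves = Δreserves − Δrequired = +462B − (+2.08B) = +459.92 billion.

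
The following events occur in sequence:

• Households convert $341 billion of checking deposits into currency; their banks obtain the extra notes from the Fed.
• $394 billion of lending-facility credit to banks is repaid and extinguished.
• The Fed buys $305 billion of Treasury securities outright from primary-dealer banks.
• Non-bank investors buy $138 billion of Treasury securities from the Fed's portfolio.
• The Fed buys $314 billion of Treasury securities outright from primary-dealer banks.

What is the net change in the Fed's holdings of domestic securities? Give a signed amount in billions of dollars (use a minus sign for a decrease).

Currency withdrawal $341 billion: the Fed's securities portfolio is untouched → 0.
Discount-window repayment $394 billion: the Fed's securities portfolio is untouched → 0.
OMO purchase (from banks) $305 billion: securities added to the Fed's portfolio → +$305B.
Asset sale (to non-banks) $138 billion: securities removed from the Fed's portfolio → −$138B.
OMO purchase (from banks) $314 billion: securities added to the Fed's portfolio → +$314B.
Net: 0 + 0 + 305 − 138 + 314 = +$481 billion.

+$481 billion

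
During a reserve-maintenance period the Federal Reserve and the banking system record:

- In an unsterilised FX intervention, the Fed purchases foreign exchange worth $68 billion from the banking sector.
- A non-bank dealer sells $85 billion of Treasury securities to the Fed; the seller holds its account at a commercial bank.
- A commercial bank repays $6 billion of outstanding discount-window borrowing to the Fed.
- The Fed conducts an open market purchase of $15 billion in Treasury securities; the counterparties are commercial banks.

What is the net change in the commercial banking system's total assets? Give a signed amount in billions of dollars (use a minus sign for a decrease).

+$79 billion

Fed balance sheet:
  Assets:      Securities +$100B, Loans to banks −$6B, Foreign assets +$68B
  Liabilities: Bank reserves +$162B
Commercial banking system:
  Assets:      Reserves at CB +$162B, Securities −$15B, Foreign assets −$68B
  Liabilities: Checkable deposits +$85B, Borrowings from CB −$6B
Change in total bank assets = +$79 billion.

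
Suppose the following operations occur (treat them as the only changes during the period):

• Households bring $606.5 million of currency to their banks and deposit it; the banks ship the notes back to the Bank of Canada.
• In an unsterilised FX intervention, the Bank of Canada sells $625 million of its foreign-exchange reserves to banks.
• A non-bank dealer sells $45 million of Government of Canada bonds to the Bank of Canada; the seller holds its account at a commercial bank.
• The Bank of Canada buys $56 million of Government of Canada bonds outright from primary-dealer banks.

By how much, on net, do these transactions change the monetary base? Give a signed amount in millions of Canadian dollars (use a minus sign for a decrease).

Bank of Canada balance sheet:
  Assets:      Securities +$101M, Foreign assets −$625M
  Liabilities: Bank reserves +$82.5M, Currency in circulation −$606.5M
Monetary base = currency + reserves: −$606.5M + (+$82.5M) = -$524 million.

-$524 million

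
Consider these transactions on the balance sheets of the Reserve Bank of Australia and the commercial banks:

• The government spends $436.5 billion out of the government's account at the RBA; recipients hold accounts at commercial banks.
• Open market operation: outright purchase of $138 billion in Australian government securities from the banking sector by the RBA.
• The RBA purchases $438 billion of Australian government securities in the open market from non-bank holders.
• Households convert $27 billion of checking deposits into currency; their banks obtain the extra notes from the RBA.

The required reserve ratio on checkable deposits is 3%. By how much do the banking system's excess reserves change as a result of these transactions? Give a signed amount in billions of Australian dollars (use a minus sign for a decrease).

Government spending $436.5 billion: reserves +$436.5B, deposits +$436.5B.
OMO purchase (from banks) $138 billion: reserves +$138B, deposits 0.
Asset purchase (from non-banks) $438 billion: reserves +$438B, deposits +$438B.
Currency withdrawal $27 billion: reserves −$27B, deposits −$27B.
Totals: Δreserves = +$985.5B, Δdeposits = +$847.5B.
Δrequired reserves = 3% × +$847.5B = +$25.425B.
Δexcess reserves = Δreserves − Δrequired = +$985.5B − (+$25.425B) = +$960.075 billion.

+$960.075 billion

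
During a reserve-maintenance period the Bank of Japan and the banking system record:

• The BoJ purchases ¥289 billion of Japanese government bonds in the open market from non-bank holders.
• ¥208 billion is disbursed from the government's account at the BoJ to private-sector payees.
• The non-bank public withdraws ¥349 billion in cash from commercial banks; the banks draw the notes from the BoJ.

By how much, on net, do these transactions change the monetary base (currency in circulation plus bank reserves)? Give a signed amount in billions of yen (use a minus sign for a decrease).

+¥497 billion

BoJ balance sheet:
  Assets:      Securities +¥289B
  Liabilities: Bank reserves +¥148B, Currency in circulation +¥349B, Government deposits −¥208B
Commercial banking system:
  Assets:      Reserves at CB +¥148B
  Liabilities: Checkable deposits +¥148B
Monetary base = currency + reserves: +¥349B + (+¥148B) = +¥497 billion.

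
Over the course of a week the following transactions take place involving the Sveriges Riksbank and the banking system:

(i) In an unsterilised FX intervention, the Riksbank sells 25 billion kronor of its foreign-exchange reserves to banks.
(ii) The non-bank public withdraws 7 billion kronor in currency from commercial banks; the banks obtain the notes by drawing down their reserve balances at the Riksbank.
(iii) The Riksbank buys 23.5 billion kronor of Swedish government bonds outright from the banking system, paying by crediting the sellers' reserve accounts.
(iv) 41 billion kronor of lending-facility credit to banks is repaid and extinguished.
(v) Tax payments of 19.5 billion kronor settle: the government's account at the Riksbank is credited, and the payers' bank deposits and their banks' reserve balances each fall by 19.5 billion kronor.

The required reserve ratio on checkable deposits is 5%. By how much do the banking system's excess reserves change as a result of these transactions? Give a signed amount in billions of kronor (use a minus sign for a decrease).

FX sale 25 billion kronor: reserves −25B, deposits 0.
Currency withdrawal 7 billion kronor: reserves −7B, deposits −7B.
OMO purchase (from banks) 23.5 billion kronor: reserves +23.5B, deposits 0.
Discount-window repayment 41 billion kronor: reserves −41B, deposits 0.
Government account inflow 19.5 billion kronor: reserves −19.5B, deposits −19.5B.
Totals: Δreserves = −69B, Δdeposits = −26.5B.
Δrequired reserves = 5% × −26.5B = −1.325B.
Δexcess reserves = Δreserves − Δrequired = −69B − (−1.325B) = -67.675 billion.

-67.675 billion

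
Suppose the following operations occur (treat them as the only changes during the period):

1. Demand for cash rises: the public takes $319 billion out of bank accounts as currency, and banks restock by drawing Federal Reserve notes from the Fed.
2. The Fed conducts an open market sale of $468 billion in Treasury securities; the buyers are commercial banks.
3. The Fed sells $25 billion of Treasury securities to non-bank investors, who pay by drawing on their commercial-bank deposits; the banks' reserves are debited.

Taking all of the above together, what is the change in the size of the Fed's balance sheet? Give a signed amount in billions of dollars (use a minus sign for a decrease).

Currency withdrawal $319 billion: only the composition of liabilities changes → 0.
OMO sale (to banks) $468 billion: a Fed asset is shed → −$468B.
Asset sale (to non-banks) $25 billion: a Fed asset is shed → −$25B.
Net: 0 − 468 − 25 = -$493 billion.

-$493 billion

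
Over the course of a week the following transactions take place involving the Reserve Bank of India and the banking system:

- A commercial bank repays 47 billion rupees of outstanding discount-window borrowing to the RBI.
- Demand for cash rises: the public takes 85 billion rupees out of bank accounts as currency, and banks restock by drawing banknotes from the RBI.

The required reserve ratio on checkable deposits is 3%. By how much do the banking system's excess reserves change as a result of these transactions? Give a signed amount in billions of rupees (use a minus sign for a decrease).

-129.45 billion

Discount-window repayment 47 billion rupees: reserves −47B, deposits 0.
Currency withdrawal 85 billion rupees: reserves −85B, deposits −85B.
Totals: Δreserves = −132B, Δdeposits = −85B.
Δrequired reserves = 3% × −85B = −2.55B.
Δexcess reserves = Δreserves − Δrequired = −132B − (−2.55B) = -129.45 billion.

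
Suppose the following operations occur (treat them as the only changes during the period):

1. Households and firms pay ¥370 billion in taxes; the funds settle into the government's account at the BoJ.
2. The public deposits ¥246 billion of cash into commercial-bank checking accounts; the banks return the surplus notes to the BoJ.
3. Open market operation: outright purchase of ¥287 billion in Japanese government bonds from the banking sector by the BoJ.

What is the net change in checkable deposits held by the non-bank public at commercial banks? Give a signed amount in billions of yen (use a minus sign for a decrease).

BoJ balance sheet:
  Assets:      Securities +¥287B
  Liabilities: Bank reserves +¥163B, Currency in circulation −¥246B, Government deposits +¥370B
Commercial banking system:
  Assets:      Reserves at CB +¥163B, Securities −¥287B
  Liabilities: Checkable deposits −¥124B
So the change in checkable deposits held by the non-bank public at commercial banks is -¥124 billion.

-¥124 billion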